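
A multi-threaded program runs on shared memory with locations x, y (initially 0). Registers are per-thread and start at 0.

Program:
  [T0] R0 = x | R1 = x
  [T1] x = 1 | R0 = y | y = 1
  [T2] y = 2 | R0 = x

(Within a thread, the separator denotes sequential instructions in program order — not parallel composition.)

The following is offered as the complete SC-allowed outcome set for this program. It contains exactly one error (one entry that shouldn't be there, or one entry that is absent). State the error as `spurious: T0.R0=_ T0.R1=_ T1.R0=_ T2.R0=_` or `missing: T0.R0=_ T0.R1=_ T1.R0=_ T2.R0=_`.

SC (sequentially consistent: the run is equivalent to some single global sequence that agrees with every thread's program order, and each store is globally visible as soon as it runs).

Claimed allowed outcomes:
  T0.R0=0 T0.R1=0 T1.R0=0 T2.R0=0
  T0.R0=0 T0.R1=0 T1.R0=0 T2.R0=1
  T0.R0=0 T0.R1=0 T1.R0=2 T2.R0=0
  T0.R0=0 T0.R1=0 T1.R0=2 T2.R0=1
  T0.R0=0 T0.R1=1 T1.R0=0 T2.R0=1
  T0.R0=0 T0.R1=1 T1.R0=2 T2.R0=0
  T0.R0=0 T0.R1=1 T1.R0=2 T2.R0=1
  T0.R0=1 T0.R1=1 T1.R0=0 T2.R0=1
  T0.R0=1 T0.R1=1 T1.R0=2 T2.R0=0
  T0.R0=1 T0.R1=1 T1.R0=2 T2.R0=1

spurious: T0.R0=0 T0.R1=0 T1.R0=0 T2.R0=0

outcome vector order: (T0.R0,T0.R1,T1.R0,T2.R0)
[SC] allowed = {(0,0,0,1); (0,0,2,0); (0,0,2,1); (0,1,0,1); (0,1,2,0); (0,1,2,1); (1,1,0,1); (1,1,2,0); (1,1,2,1)}
claimed∖SC = {(0,0,0,0)}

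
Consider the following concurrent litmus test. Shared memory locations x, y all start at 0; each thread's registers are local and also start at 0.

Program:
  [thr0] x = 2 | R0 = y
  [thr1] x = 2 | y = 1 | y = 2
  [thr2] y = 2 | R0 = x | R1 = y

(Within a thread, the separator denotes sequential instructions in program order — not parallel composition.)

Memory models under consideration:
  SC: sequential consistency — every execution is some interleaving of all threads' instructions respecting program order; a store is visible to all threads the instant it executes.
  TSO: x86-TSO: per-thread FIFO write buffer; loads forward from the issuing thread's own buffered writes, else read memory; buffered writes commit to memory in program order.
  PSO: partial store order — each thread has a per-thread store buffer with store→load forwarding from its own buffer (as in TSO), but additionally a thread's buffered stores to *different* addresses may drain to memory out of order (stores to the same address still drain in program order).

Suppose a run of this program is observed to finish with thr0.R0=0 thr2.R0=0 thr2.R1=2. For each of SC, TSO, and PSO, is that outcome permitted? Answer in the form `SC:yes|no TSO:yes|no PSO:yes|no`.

SC:no TSO:yes PSO:yes

outcome vector order: (thr0.R0,thr2.R0,thr2.R1)
[SC] allowed = {(0,2,1) (0,2,2) (1,0,1) (1,0,2) (1,2,1) (1,2,2) (2,0,1) (2,0,2) (2,2,1) (2,2,2)}
[TSO] allowed = {(0,0,1) (0,0,2) (0,2,1) (0,2,2) (1,0,1) (1,0,2) (1,2,1) (1,2,2) (2,0,1) (2,0,2) (2,2,1) (2,2,2)}
[PSO] allowed = {(0,0,1) (0,0,2) (0,2,1) (0,2,2) (1,0,1) (1,0,2) (1,2,1) (1,2,2) (2,0,1) (2,0,2) (2,2,1) (2,2,2)}
target (0,0,2) ∈ {TSO,PSO}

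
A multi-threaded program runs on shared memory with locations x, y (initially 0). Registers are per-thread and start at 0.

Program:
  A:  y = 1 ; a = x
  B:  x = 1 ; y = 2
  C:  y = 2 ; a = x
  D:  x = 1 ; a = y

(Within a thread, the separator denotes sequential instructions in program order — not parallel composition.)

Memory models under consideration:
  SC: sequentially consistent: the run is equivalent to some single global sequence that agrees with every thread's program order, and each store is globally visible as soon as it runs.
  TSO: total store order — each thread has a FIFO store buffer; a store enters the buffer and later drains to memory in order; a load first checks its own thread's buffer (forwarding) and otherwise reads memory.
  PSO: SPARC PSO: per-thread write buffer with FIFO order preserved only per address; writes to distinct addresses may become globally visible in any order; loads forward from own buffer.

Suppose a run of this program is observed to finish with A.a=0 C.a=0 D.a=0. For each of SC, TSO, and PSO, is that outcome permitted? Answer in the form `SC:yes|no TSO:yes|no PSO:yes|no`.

SC:no TSO:yes PSO:yes

outcome vector order: (A.a,C.a,D.a)
SC (9): (0,0,1) (0,0,2) (0,1,1) (0,1,2) (1,0,1) (1,0,2) (1,1,0) (1,1,1) (1,1,2)
TSO (12): (0,0,0) (0,0,1) (0,0,2) (0,1,0) (0,1,1) (0,1,2) (1,0,0) (1,0,1) (1,0,2) (1,1,0) (1,1,1) (1,1,2)
PSO (12): (0,0,0) (0,0,1) (0,0,2) (0,1,0) (0,1,1) (0,1,2) (1,0,0) (1,0,1) (1,0,2) (1,1,0) (1,1,1) (1,1,2)
target (0,0,0) ∈ {TSO,PSO}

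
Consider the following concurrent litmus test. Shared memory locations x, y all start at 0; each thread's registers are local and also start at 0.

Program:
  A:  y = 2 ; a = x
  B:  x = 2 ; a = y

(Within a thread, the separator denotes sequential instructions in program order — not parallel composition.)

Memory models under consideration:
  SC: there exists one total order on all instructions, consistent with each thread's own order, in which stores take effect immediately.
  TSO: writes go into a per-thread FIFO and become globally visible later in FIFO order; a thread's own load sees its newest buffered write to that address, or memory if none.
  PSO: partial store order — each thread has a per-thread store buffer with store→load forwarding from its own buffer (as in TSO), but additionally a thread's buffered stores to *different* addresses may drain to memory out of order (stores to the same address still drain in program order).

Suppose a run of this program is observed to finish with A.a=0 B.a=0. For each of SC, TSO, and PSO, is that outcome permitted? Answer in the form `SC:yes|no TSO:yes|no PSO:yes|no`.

outcome vector order: (A.a,B.a)
SC (3): <0 2> <2 0> <2 2>
TSO (4): <0 0> <0 2> <2 0> <2 2>
PSO (4): <0 0> <0 2> <2 0> <2 2>
target <0 0> ∈ {TSO,PSO}

SC:no TSO:yes PSO:yes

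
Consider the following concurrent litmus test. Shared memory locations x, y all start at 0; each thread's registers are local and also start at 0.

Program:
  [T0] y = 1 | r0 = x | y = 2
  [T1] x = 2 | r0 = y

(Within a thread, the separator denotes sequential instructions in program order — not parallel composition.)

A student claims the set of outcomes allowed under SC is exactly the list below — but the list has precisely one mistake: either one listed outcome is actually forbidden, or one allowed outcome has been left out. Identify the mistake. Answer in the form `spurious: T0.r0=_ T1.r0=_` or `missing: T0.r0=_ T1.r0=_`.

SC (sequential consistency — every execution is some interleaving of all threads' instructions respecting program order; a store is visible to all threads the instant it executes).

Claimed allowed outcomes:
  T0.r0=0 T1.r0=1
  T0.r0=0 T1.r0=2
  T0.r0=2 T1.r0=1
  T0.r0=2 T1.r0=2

outcome vector order: (T0.r0,T1.r0)
SC (5): 0/1, 0/2, 2/0, 2/1, 2/2
SC∖claimed = {2/0}

missing: T0.r0=2 T1.r0=0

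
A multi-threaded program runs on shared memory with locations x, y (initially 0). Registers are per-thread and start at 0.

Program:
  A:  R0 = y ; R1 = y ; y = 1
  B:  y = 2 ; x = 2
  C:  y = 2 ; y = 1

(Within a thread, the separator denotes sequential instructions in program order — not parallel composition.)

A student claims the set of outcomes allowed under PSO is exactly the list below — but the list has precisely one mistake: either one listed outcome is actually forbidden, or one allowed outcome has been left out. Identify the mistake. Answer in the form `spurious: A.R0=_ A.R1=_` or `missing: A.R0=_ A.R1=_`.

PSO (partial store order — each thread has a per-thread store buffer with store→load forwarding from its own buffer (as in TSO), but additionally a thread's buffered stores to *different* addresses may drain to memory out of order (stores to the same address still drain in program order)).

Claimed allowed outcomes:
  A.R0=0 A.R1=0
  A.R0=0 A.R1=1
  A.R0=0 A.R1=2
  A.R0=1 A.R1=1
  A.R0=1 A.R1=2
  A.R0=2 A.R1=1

missing: A.R0=2 A.R1=2

outcome vector order: (A.R0,A.R1)
PSO: 7 outcomes — {0/0; 0/1; 0/2; 1/1; 1/2; 2/1; 2/2}
PSO∖claimed = {2/2}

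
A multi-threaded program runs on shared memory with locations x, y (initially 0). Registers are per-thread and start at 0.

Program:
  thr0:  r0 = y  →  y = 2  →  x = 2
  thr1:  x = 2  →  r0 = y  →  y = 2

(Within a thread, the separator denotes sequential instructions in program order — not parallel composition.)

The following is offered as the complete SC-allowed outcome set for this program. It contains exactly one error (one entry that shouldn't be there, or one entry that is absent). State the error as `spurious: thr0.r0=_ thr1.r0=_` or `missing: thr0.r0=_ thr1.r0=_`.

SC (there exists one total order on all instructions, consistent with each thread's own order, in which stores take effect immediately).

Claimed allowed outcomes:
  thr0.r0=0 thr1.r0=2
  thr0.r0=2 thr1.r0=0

outcome vector order: (thr0.r0,thr1.r0)
SC (3): 0/0, 0/2, 2/0
SC∖claimed = {0/0}

missing: thr0.r0=0 thr1.r0=0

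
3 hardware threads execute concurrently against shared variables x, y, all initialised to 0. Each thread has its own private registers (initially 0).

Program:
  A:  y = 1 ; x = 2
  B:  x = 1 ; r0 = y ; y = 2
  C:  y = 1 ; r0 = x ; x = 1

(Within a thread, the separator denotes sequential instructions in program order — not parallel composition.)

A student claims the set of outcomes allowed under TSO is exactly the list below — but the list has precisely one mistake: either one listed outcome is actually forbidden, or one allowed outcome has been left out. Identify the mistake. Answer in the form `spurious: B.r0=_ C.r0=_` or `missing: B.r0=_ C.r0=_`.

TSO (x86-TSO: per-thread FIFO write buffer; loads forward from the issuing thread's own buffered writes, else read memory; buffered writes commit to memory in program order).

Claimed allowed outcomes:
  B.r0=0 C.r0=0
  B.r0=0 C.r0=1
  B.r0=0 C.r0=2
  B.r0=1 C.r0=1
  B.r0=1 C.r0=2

missing: B.r0=1 C.r0=0

outcome vector order: (B.r0,C.r0)
TSO: 6 outcomes — {<0 0>; <0 1>; <0 2>; <1 0>; <1 1>; <1 2>}
TSO∖claimed = {<1 0>}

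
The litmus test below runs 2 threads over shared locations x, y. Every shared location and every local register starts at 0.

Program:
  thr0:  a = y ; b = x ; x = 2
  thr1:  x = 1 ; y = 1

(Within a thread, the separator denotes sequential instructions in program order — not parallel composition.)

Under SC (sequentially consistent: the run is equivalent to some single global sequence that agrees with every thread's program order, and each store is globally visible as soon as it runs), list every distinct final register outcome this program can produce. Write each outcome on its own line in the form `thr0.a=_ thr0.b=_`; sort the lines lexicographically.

outcome vector order: (thr0.a,thr0.b)
|SC outcomes| = 3

thr0.a=0 thr0.b=0
thr0.a=0 thr0.b=1
thr0.a=1 thr0.b=1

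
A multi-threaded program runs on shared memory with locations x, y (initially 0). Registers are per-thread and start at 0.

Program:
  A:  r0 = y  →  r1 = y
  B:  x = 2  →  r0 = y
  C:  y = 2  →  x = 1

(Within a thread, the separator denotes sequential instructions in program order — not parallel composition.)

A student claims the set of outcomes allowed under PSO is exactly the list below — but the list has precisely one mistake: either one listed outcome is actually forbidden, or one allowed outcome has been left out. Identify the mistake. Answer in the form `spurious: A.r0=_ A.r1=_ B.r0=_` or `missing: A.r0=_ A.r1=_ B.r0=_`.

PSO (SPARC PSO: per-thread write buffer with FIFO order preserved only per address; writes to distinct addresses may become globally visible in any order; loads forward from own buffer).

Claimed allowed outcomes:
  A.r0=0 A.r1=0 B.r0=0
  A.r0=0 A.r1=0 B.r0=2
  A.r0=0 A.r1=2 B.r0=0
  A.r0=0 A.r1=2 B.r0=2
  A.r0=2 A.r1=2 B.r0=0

missing: A.r0=2 A.r1=2 B.r0=2

outcome vector order: (A.r0,A.r1,B.r0)
under PSO → 000 002 020 022 220 222
PSO∖claimed = {222}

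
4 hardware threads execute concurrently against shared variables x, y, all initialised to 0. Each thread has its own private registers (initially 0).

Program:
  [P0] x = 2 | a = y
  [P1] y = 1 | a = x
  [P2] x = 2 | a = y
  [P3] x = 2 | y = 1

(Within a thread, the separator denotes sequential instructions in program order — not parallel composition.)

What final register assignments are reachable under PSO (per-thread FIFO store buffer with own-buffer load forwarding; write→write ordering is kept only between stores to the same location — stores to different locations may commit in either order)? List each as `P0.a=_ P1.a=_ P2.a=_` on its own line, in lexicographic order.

P0.a=0 P1.a=0 P2.a=0
P0.a=0 P1.a=0 P2.a=1
P0.a=0 P1.a=2 P2.a=0
P0.a=0 P1.a=2 P2.a=1
P0.a=1 P1.a=0 P2.a=0
P0.a=1 P1.a=0 P2.a=1
P0.a=1 P1.a=2 P2.a=0
P0.a=1 P1.a=2 P2.a=1

outcome vector order: (P0.a,P1.a,P2.a)
|PSO outcomes| = 8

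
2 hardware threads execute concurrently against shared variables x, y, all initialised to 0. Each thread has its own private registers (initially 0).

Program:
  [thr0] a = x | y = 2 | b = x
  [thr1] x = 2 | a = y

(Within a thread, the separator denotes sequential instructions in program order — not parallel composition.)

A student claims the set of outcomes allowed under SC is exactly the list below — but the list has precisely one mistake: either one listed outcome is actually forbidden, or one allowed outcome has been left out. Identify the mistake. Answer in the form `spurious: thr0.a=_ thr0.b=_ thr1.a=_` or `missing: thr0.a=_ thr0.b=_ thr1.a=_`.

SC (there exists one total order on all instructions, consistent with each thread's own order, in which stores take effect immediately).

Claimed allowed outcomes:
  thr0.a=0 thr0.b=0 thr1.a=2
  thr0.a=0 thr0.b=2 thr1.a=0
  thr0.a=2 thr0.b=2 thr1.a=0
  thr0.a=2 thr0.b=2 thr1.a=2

missing: thr0.a=0 thr0.b=2 thr1.a=2

outcome vector order: (thr0.a,thr0.b,thr1.a)
under SC → <0 0 2>; <0 2 0>; <0 2 2>; <2 2 0>; <2 2 2>
SC∖claimed = {<0 2 2>}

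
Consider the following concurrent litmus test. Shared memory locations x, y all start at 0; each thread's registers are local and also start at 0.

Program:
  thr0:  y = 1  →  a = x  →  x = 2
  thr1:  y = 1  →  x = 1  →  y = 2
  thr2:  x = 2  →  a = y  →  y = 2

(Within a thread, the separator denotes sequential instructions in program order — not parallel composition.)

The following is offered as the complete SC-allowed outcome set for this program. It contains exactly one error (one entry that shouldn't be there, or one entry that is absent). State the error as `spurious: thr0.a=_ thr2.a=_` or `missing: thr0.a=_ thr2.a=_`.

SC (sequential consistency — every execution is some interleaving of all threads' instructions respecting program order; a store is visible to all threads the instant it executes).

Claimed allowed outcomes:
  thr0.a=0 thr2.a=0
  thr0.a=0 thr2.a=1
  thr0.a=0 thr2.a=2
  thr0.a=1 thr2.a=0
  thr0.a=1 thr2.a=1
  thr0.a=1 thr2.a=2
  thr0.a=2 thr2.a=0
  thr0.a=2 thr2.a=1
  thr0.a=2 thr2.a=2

spurious: thr0.a=0 thr2.a=0

outcome vector order: (thr0.a,thr2.a)
SC: 8 outcomes — {0/1; 0/2; 1/0; 1/1; 1/2; 2/0; 2/1; 2/2}
claimed∖SC = {0/0}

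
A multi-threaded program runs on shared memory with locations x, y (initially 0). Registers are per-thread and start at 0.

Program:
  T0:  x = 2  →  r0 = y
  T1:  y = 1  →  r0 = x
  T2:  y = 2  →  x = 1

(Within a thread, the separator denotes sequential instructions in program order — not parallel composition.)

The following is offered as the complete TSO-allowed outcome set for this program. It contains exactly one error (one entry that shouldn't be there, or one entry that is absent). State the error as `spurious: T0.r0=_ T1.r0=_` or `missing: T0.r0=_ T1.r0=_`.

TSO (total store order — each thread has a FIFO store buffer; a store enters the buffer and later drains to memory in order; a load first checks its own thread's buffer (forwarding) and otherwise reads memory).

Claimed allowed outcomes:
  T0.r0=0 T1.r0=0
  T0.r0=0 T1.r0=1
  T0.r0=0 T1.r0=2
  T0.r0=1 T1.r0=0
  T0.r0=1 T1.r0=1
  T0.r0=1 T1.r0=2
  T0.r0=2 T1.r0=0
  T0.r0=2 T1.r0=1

missing: T0.r0=2 T1.r0=2

outcome vector order: (T0.r0,T1.r0)
TSO: 9 outcomes — {(0,0) (0,1) (0,2) (1,0) (1,1) (1,2) (2,0) (2,1) (2,2)}
TSO∖claimed = {(2,2)}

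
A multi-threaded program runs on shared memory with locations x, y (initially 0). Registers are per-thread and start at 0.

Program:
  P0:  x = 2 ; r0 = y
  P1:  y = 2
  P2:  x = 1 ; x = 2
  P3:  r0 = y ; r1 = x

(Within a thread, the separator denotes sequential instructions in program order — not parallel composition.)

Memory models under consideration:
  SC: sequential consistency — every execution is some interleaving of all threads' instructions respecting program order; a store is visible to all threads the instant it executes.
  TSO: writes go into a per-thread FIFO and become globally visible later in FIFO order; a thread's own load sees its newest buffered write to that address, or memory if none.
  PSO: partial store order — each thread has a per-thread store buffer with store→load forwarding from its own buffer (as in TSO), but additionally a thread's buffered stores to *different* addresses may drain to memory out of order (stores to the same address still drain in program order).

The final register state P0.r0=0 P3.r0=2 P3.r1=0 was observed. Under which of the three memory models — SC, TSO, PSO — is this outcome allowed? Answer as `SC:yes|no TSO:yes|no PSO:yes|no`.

SC:no TSO:yes PSO:yes

outcome vector order: (P0.r0,P3.r0,P3.r1)
under SC → 0/0/0, 0/0/1, 0/0/2, 0/2/1, 0/2/2, 2/0/0, 2/0/1, 2/0/2, 2/2/0, 2/2/1, 2/2/2
under TSO → 0/0/0, 0/0/1, 0/0/2, 0/2/0, 0/2/1, 0/2/2, 2/0/0, 2/0/1, 2/0/2, 2/2/0, 2/2/1, 2/2/2
under PSO → 0/0/0, 0/0/1, 0/0/2, 0/2/0, 0/2/1, 0/2/2, 2/0/0, 2/0/1, 2/0/2, 2/2/0, 2/2/1, 2/2/2
target 0/2/0 ∈ {TSO,PSO}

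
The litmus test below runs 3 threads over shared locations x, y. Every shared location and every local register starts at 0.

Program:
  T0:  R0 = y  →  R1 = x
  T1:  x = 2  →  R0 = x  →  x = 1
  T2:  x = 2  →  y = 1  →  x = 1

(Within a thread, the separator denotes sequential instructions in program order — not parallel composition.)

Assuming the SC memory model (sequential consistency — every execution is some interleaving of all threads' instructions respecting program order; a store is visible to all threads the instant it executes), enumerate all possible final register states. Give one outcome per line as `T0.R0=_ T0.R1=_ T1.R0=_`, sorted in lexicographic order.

outcome vector order: (T0.R0,T0.R1,T1.R0)
|SC outcomes| = 10

T0.R0=0 T0.R1=0 T1.R0=1
T0.R0=0 T0.R1=0 T1.R0=2
T0.R0=0 T0.R1=1 T1.R0=1
T0.R0=0 T0.R1=1 T1.R0=2
T0.R0=0 T0.R1=2 T1.R0=1
T0.R0=0 T0.R1=2 T1.R0=2
T0.R0=1 T0.R1=1 T1.R0=1
T0.R0=1 T0.R1=1 T1.R0=2
T0.R0=1 T0.R1=2 T1.R0=1
T0.R0=1 T0.R1=2 T1.R0=2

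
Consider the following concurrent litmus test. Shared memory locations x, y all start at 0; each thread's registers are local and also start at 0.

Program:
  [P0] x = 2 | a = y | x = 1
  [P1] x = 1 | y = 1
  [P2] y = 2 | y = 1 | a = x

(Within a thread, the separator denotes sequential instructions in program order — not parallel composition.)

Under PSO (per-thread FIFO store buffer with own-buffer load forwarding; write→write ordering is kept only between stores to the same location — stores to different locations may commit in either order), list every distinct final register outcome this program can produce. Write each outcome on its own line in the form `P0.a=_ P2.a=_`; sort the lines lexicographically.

outcome vector order: (P0.a,P2.a)
|PSO outcomes| = 9

P0.a=0 P2.a=0
P0.a=0 P2.a=1
P0.a=0 P2.a=2
P0.a=1 P2.a=0
P0.a=1 P2.a=1
P0.a=1 P2.a=2
P0.a=2 P2.a=0
P0.a=2 P2.a=1
P0.a=2 P2.a=2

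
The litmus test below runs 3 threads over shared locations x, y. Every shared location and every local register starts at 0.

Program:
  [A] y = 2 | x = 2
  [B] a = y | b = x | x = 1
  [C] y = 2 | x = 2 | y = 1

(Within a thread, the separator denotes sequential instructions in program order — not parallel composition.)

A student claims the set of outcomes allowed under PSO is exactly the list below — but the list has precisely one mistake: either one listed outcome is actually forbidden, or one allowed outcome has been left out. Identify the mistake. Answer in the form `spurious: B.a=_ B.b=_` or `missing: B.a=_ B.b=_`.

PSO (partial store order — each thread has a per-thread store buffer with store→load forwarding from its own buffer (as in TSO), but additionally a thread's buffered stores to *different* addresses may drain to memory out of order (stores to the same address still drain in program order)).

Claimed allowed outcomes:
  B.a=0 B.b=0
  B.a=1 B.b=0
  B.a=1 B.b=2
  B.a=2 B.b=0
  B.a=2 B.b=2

missing: B.a=0 B.b=2

outcome vector order: (B.a,B.b)
PSO (6): (0,0) (0,2) (1,0) (1,2) (2,0) (2,2)
PSO∖claimed = {(0,2)}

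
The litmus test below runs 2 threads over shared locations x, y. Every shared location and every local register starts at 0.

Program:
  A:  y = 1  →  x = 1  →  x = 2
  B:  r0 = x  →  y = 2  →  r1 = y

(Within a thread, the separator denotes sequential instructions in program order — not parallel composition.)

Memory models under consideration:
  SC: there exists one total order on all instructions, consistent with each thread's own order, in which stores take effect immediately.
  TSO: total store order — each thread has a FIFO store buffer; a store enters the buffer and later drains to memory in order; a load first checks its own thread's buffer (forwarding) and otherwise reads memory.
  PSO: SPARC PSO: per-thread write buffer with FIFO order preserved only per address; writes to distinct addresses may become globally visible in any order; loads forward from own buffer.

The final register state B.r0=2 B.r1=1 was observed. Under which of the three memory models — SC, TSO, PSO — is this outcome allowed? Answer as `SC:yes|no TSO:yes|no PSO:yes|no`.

SC:no TSO:no PSO:yes

outcome vector order: (B.r0,B.r1)
SC: 4 outcomes — {<0 1>; <0 2>; <1 2>; <2 2>}
TSO: 4 outcomes — {<0 1>; <0 2>; <1 2>; <2 2>}
PSO: 6 outcomes — {<0 1>; <0 2>; <1 1>; <1 2>; <2 1>; <2 2>}
target <2 1> ∈ {PSO}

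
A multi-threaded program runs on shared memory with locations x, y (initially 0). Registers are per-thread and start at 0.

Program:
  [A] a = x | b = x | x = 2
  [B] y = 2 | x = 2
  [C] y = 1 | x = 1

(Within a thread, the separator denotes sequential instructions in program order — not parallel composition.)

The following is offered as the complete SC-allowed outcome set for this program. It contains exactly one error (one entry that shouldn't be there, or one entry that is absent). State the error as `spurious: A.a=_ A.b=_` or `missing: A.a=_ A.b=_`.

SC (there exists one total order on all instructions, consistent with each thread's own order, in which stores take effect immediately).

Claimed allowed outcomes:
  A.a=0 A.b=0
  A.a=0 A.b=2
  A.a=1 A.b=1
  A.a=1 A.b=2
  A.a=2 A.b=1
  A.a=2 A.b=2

missing: A.a=0 A.b=1

outcome vector order: (A.a,A.b)
[SC] allowed = {00; 01; 02; 11; 12; 21; 22}
SC∖claimed = {01}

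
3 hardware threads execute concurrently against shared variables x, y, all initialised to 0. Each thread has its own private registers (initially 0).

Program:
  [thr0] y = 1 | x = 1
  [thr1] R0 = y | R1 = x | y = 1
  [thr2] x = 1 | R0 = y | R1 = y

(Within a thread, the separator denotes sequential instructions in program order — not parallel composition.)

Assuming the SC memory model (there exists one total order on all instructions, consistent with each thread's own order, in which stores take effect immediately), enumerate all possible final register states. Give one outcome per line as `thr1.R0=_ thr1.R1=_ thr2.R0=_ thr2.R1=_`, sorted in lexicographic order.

thr1.R0=0 thr1.R1=0 thr2.R0=0 thr2.R1=0
thr1.R0=0 thr1.R1=0 thr2.R0=0 thr2.R1=1
thr1.R0=0 thr1.R1=0 thr2.R0=1 thr2.R1=1
thr1.R0=0 thr1.R1=1 thr2.R0=0 thr2.R1=0
thr1.R0=0 thr1.R1=1 thr2.R0=0 thr2.R1=1
thr1.R0=0 thr1.R1=1 thr2.R0=1 thr2.R1=1
thr1.R0=1 thr1.R1=0 thr2.R0=1 thr2.R1=1
thr1.R0=1 thr1.R1=1 thr2.R0=0 thr2.R1=0
thr1.R0=1 thr1.R1=1 thr2.R0=0 thr2.R1=1
thr1.R0=1 thr1.R1=1 thr2.R0=1 thr2.R1=1

outcome vector order: (thr1.R0,thr1.R1,thr2.R0,thr2.R1)
|SC outcomes| = 10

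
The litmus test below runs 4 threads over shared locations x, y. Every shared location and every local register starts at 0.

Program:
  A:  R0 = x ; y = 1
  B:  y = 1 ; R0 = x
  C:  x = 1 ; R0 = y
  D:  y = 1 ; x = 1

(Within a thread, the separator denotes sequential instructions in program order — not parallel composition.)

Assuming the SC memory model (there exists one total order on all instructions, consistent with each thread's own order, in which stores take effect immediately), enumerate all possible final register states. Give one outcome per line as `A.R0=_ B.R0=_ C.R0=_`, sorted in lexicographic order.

A.R0=0 B.R0=0 C.R0=1
A.R0=0 B.R0=1 C.R0=0
A.R0=0 B.R0=1 C.R0=1
A.R0=1 B.R0=0 C.R0=1
A.R0=1 B.R0=1 C.R0=0
A.R0=1 B.R0=1 C.R0=1

outcome vector order: (A.R0,B.R0,C.R0)
|SC outcomes| = 6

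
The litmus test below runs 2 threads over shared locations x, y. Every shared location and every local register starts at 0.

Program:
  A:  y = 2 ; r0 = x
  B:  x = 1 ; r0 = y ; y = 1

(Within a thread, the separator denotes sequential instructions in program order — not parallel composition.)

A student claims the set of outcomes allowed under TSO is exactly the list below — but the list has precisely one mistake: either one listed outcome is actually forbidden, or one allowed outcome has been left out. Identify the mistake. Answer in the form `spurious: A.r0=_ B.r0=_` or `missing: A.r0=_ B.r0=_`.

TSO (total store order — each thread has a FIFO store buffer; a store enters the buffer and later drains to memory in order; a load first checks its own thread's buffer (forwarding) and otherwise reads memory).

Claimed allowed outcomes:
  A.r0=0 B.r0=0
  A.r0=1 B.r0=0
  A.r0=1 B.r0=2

missing: A.r0=0 B.r0=2

outcome vector order: (A.r0,B.r0)
under TSO → <0 0>, <0 2>, <1 0>, <1 2>
TSO∖claimed = {<0 2>}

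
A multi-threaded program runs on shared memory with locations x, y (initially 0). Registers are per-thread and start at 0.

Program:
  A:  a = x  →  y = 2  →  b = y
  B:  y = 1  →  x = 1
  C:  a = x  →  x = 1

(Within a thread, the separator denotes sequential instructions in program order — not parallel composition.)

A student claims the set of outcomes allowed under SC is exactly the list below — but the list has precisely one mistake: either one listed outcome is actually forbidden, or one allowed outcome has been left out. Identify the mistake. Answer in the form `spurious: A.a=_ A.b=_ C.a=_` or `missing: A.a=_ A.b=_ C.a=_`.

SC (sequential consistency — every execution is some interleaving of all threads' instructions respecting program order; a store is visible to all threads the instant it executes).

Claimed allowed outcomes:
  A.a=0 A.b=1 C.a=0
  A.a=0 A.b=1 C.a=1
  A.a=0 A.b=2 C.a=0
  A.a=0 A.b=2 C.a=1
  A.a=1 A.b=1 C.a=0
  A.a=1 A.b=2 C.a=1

missing: A.a=1 A.b=2 C.a=0

outcome vector order: (A.a,A.b,C.a)
SC: 7 outcomes — {010; 011; 020; 021; 110; 120; 121}
SC∖claimed = {120}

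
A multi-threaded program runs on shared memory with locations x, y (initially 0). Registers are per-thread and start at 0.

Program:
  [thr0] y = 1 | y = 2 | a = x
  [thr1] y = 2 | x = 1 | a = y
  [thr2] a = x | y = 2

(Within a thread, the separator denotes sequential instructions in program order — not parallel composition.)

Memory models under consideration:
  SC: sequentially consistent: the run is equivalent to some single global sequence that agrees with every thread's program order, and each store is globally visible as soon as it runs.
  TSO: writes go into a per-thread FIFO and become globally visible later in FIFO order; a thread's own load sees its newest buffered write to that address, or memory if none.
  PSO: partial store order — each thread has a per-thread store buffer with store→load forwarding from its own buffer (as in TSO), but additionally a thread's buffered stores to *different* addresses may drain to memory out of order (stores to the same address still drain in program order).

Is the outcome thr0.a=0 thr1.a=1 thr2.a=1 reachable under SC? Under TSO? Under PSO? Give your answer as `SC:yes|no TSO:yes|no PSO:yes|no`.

SC:no TSO:yes PSO:yes

outcome vector order: (thr0.a,thr1.a,thr2.a)
SC (6): 020; 021; 110; 111; 120; 121
TSO (8): 010; 011; 020; 021; 110; 111; 120; 121
PSO (8): 010; 011; 020; 021; 110; 111; 120; 121
target 011 ∈ {TSO,PSO}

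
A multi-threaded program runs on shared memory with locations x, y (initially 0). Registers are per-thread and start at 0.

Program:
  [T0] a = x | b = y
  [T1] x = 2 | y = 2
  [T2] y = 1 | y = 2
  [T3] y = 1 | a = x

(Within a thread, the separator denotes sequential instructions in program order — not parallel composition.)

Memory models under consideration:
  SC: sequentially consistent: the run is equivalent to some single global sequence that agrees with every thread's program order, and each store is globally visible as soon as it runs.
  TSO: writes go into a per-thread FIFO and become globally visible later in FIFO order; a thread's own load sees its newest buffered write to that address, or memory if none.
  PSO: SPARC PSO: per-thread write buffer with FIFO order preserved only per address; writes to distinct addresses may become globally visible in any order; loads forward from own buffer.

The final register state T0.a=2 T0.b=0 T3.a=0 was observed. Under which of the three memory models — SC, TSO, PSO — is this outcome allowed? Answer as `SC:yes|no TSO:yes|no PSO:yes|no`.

outcome vector order: (T0.a,T0.b,T3.a)
SC: 11 outcomes — {<0 0 0> <0 0 2> <0 1 0> <0 1 2> <0 2 0> <0 2 2> <2 0 2> <2 1 0> <2 1 2> <2 2 0> <2 2 2>}
TSO: 12 outcomes — {<0 0 0> <0 0 2> <0 1 0> <0 1 2> <0 2 0> <0 2 2> <2 0 0> <2 0 2> <2 1 0> <2 1 2> <2 2 0> <2 2 2>}
PSO: 12 outcomes — {<0 0 0> <0 0 2> <0 1 0> <0 1 2> <0 2 0> <0 2 2> <2 0 0> <2 0 2> <2 1 0> <2 1 2> <2 2 0> <2 2 2>}
target <2 0 0> ∈ {TSO,PSO}

SC:no TSO:yes PSO:yes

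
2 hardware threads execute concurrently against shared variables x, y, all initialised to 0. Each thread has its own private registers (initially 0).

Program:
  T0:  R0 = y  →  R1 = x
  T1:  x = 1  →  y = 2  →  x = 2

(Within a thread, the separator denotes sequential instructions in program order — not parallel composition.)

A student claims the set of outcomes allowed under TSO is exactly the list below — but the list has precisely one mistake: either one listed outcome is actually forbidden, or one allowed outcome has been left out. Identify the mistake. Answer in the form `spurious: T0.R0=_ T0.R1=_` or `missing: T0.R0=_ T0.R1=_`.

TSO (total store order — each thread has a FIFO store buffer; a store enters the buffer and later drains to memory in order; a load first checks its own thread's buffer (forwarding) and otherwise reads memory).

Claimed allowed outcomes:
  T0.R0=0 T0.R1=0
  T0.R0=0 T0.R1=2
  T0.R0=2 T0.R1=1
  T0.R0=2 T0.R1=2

outcome vector order: (T0.R0,T0.R1)
TSO: 5 outcomes — {00 01 02 21 22}
TSO∖claimed = {01}

missing: T0.R0=0 T0.R1=1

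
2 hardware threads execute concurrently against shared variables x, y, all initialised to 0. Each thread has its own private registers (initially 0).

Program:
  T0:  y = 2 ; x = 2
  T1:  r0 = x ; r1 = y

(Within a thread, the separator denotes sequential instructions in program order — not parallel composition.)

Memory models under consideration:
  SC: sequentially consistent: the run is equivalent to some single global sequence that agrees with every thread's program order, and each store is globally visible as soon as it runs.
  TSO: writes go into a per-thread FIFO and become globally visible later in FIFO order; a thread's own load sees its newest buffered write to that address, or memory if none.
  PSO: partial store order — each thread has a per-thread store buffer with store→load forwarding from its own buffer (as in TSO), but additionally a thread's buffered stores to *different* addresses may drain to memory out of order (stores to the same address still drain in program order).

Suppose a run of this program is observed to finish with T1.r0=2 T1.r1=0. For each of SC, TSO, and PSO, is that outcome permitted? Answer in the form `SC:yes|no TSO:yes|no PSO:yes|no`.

outcome vector order: (T1.r0,T1.r1)
under SC → (0,0); (0,2); (2,2)
under TSO → (0,0); (0,2); (2,2)
under PSO → (0,0); (0,2); (2,0); (2,2)
target (2,0) ∈ {PSO}

SC:no TSO:no PSO:yes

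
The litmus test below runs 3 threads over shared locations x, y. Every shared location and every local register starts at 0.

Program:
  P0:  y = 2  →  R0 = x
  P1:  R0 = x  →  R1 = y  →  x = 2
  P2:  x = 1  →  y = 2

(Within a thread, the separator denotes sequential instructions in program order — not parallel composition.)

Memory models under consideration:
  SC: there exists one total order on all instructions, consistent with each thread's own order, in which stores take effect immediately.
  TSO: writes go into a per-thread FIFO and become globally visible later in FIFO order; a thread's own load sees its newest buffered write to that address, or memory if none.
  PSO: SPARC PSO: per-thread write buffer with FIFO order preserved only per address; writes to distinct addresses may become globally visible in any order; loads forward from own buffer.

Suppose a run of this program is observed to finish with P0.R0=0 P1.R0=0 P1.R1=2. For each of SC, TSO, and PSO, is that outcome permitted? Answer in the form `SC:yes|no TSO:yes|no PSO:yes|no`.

SC:yes TSO:yes PSO:yes

outcome vector order: (P0.R0,P1.R0,P1.R1)
[SC] allowed = {<0 0 0> <0 0 2> <0 1 2> <1 0 0> <1 0 2> <1 1 0> <1 1 2> <2 0 0> <2 0 2> <2 1 0> <2 1 2>}
[TSO] allowed = {<0 0 0> <0 0 2> <0 1 0> <0 1 2> <1 0 0> <1 0 2> <1 1 0> <1 1 2> <2 0 0> <2 0 2> <2 1 0> <2 1 2>}
[PSO] allowed = {<0 0 0> <0 0 2> <0 1 0> <0 1 2> <1 0 0> <1 0 2> <1 1 0> <1 1 2> <2 0 0> <2 0 2> <2 1 0> <2 1 2>}
target <0 0 2> ∈ {SC,TSO,PSO}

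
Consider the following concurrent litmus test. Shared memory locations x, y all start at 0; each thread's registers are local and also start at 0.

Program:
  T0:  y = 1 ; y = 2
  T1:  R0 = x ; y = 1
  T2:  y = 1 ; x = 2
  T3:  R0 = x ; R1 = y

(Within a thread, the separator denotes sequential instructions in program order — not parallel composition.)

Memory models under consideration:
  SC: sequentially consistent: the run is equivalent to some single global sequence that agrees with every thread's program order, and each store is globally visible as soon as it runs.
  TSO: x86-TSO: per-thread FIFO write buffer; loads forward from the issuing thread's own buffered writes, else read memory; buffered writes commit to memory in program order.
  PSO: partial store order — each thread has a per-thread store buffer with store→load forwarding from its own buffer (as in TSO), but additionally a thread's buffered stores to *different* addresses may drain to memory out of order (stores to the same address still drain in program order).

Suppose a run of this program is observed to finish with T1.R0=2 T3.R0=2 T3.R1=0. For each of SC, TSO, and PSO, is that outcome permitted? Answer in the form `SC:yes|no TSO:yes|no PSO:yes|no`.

SC:no TSO:no PSO:yes

outcome vector order: (T1.R0,T3.R0,T3.R1)
under SC → 000 001 002 021 022 200 201 202 221 222
under TSO → 000 001 002 021 022 200 201 202 221 222
under PSO → 000 001 002 020 021 022 200 201 202 220 221 222
target 220 ∈ {PSO}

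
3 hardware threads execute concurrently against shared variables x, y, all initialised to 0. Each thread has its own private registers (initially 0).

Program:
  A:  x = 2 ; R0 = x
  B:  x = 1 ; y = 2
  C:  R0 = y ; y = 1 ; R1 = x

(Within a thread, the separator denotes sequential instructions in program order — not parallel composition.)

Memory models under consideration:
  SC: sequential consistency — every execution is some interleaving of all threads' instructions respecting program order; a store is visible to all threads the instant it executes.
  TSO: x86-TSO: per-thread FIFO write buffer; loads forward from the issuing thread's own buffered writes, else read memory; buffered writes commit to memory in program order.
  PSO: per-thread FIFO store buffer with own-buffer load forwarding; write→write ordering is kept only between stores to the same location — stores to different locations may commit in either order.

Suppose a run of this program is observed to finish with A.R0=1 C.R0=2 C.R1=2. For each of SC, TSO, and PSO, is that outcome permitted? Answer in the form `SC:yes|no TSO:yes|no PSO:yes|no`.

outcome vector order: (A.R0,C.R0,C.R1)
[SC] allowed = {(1,0,0) (1,0,1) (1,0,2) (1,2,1) (2,0,0) (2,0,1) (2,0,2) (2,2,1) (2,2,2)}
[TSO] allowed = {(1,0,0) (1,0,1) (1,0,2) (1,2,1) (2,0,0) (2,0,1) (2,0,2) (2,2,1) (2,2,2)}
[PSO] allowed = {(1,0,0) (1,0,1) (1,0,2) (1,2,0) (1,2,1) (1,2,2) (2,0,0) (2,0,1) (2,0,2) (2,2,0) (2,2,1) (2,2,2)}
target (1,2,2) ∈ {PSO}

SC:no TSO:no PSO:yes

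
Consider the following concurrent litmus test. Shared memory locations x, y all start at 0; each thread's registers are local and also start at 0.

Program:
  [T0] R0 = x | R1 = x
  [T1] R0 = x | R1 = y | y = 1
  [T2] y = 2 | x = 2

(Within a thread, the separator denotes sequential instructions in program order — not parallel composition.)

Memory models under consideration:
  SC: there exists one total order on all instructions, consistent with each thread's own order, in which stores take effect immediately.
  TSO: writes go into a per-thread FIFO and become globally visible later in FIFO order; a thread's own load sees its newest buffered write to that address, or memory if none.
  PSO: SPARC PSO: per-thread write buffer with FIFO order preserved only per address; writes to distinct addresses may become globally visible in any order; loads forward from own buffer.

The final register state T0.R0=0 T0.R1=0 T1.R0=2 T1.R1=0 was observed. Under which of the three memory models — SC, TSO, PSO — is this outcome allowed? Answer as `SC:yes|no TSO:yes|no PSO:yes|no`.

SC:no TSO:no PSO:yes

outcome vector order: (T0.R0,T0.R1,T1.R0,T1.R1)
SC: 9 outcomes — {0/0/0/0, 0/0/0/2, 0/0/2/2, 0/2/0/0, 0/2/0/2, 0/2/2/2, 2/2/0/0, 2/2/0/2, 2/2/2/2}
TSO: 9 outcomes — {0/0/0/0, 0/0/0/2, 0/0/2/2, 0/2/0/0, 0/2/0/2, 0/2/2/2, 2/2/0/0, 2/2/0/2, 2/2/2/2}
PSO: 12 outcomes — {0/0/0/0, 0/0/0/2, 0/0/2/0, 0/0/2/2, 0/2/0/0, 0/2/0/2, 0/2/2/0, 0/2/2/2, 2/2/0/0, 2/2/0/2, 2/2/2/0, 2/2/2/2}
target 0/0/2/0 ∈ {PSO}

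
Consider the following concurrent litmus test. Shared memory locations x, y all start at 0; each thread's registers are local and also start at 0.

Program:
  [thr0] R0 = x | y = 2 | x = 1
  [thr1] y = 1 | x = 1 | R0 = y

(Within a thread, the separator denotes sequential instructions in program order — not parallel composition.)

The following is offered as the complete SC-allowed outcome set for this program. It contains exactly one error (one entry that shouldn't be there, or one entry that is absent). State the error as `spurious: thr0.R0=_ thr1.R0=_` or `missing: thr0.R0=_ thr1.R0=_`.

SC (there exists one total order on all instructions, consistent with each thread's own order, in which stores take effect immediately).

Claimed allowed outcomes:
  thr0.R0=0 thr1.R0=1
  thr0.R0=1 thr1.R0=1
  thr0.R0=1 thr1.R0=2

missing: thr0.R0=0 thr1.R0=2

outcome vector order: (thr0.R0,thr1.R0)
under SC → <0 1>; <0 2>; <1 1>; <1 2>
SC∖claimed = {<0 2>}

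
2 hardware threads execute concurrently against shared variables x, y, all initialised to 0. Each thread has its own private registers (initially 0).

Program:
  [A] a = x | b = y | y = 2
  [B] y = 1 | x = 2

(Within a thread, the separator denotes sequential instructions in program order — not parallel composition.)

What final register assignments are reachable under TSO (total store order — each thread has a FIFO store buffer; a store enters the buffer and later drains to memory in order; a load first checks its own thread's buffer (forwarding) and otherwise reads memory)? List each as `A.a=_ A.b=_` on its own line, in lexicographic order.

A.a=0 A.b=0
A.a=0 A.b=1
A.a=2 A.b=1

outcome vector order: (A.a,A.b)
|TSO outcomes| = 3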